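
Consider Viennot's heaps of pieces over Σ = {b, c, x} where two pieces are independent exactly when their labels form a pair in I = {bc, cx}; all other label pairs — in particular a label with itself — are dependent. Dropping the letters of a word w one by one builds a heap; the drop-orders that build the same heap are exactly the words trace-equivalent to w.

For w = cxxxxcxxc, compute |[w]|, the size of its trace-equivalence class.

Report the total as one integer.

84

piece 0:c — minimal
piece 1:x — minimal
piece 2:x rests on {1:x}
piece 3:x rests on {2:x}
piece 4:x rests on {3:x}
piece 5:c rests on {0:c}
piece 6:x rests on {4:x}
piece 7:x rests on {6:x}
piece 8:c rests on {5:c}
minimal pieces: {0:c, 1:x}
ways to finish when only these pieces remain (= sum over removing one remaining piece with nothing left below it):
  1 left: {7}→1  {8}→1
  2 left: {5,8}→1  {6,7}→1  {7,8}→2
  3 left: {0,5,8}→1  {4,6,7}→1  {5,7,8}→3  {6,7,8}→3
  4 left: {0,5,7,8}→4  {3,4,6,7}→1  {4,6,7,8}→4  {5,6,7,8}→6
  5 left: {0,5,6,7,8}→10  {2,3,4,6,7}→1  {3,4,6,7,8}→5  {4,5,6,7,8}→10
  6 left: {0,4,5,6,7,8}→20  {1,2,3,4,6,7}→1  {2,3,4,6,7,8}→6  {3,4,5,6,7,8}→15
  7 left: {0,3,4,5,6,7,8}→35  {1,2,3,4,6,7,8}→7  {2,3,4,5,6,7,8}→21
  placing 0:c first → 28 extensions
  placing 1:x first → 56 extensions
total linear extensions = 84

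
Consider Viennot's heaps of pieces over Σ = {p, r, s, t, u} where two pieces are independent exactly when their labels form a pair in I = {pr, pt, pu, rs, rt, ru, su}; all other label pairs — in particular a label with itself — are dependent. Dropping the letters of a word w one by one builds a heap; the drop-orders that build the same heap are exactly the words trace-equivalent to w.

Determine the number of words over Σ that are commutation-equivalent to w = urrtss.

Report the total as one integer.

15

piece 0:u — minimal
piece 1:r — minimal
piece 2:r rests on {1:r}
piece 3:t rests on {0:u}
piece 4:s rests on {3:t}
piece 5:s rests on {4:s}
minimal pieces: {0:u, 1:r}
ways to finish when only these pieces remain (= sum over removing one remaining piece with nothing left below it):
  1 left: {2}→1  {5}→1
  2 left: {1,2}→1  {2,5}→2  {4,5}→1
  3 left: {1,2,5}→3  {2,4,5}→3  {3,4,5}→1
  4 left: {0,3,4,5}→1  {1,2,4,5}→6  {2,3,4,5}→4
  placing 0:u first → 10 extensions
  placing 1:r first → 5 extensions
total linear extensions = 15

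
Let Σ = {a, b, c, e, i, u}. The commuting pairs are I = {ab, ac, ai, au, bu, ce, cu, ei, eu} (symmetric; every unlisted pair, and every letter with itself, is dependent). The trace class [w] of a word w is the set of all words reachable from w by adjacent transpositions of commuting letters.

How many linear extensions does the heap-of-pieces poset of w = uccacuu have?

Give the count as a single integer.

140

drop 0:u onto floor
drop 1:c onto floor
drop 2:c onto {1:c}
drop 3:a onto floor
drop 4:c onto {2:c}
drop 5:u onto {0:u}
drop 6:u onto {5:u}
ground layer = {0:u, 1:c, 3:a}
drop-orders for the pieces not yet dropped (sum over which currently-grounded one goes next):
  1 to go: {3} 1  {4} 1  {6} 1
  2 to go: {2,4} 1  {3,4} 2  {3,6} 2  {4,6} 2  {5,6} 1
  3 to go: {0,5,6} 1  {1,2,4} 1  {2,3,4} 3  {2,4,6} 3  {3,4,6} 6  {3,5,6} 3  {4,5,6} 3
  4 to go: {0,3,5,6} 4  {0,4,5,6} 4  {1,2,3,4} 4  {1,2,4,6} 4  {2,3,4,6} 12  {2,4,5,6} 6  {3,4,5,6} 12
  5 to go: {0,2,4,5,6} 10  {0,3,4,5,6} 20  {1,2,3,4,6} 20  {1,2,4,5,6} 10  {2,3,4,5,6} 30
  if 0:u drops first: 60 orders
  if 1:c drops first: 60 orders
  if 3:a drops first: 20 orders
heap linearizations: 140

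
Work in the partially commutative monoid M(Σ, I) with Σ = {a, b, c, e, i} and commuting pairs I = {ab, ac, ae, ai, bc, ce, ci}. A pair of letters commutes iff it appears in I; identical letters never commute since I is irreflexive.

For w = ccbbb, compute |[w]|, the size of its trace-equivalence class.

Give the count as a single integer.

10

#0=c has no predecessor
#1=c depends on [0:c]
#2=b has no predecessor
#3=b depends on [2:b]
#4=b depends on [3:b]
sources: [0:c, 2:b]
N(rest) = Σ N(rest − s) over sources s of rest; N(one piece) = 1:
  size 1 → [1]=1  [4]=1
  size 2 → [0,1]=1  [1,4]=2  [3,4]=1
  size 3 → [0,1,4]=3  [1,3,4]=3  [2,3,4]=1
  first=0(c) contributes 4
  first=2(b) contributes 6
|[w]| = 10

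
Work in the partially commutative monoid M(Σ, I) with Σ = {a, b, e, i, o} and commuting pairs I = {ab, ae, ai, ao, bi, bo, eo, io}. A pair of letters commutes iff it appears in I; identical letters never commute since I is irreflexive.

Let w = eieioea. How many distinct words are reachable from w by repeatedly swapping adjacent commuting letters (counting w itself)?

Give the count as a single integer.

42

#0=e has no predecessor
#1=i depends on [0:e]
#2=e depends on [1:i]
#3=i depends on [2:e]
#4=o has no predecessor
#5=e depends on [3:i]
#6=a has no predecessor
sources: [0:e, 4:o, 6:a]
N(rest) = Σ N(rest − s) over sources s of rest; N(one piece) = 1:
  size 1 → [4]=1  [5]=1  [6]=1
  size 2 → [3,5]=1  [4,5]=2  [4,6]=2  [5,6]=2
  size 3 → [2,3,5]=1  [3,4,5]=3  [3,5,6]=3  [4,5,6]=6
  size 4 → [1,2,3,5]=1  [2,3,4,5]=4  [2,3,5,6]=4  [3,4,5,6]=12
  size 5 → [0,1,2,3,5]=1  [1,2,3,4,5]=5  [1,2,3,5,6]=5  [2,3,4,5,6]=20
  first=0(e) contributes 30
  first=4(o) contributes 6
  first=6(a) contributes 6
|[w]| = 42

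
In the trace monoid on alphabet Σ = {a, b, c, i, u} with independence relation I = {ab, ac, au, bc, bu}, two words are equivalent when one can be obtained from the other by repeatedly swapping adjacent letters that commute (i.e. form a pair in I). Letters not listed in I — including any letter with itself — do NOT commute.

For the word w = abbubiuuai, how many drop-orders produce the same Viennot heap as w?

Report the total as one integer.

0(a) covers ∅
1(b) covers ∅
2(b) covers 1:b
3(u) covers ∅
4(b) covers 2:b
5(i) covers 0:a, 3:u, 4:b
6(u) covers 5:i
7(u) covers 6:u
8(a) covers 5:i
9(i) covers 7:u, 8:a
floor of heap: 0:a, 1:b, 3:u
completions by unplaced set U, small U first (add the entries for U minus each lowest piece of U):
  |U|=1: {9}:1
  |U|=2: {7,9}:1  {8,9}:1
  |U|=3: {6,7,9}:1  {7,8,9}:2
  |U|=4: {6,7,8,9}:3
  |U|=5: {5,6,7,8,9}:3
  |U|=6: {0,5,6,7,8,9}:3  {3,5,6,7,8,9}:3  {4,5,6,7,8,9}:3
  |U|=7: {0,3,5,6,7,8,9}:6  {0,4,5,6,7,8,9}:6  {2,4,5,6,7,8,9}:3  {3,4,5,6,7,8,9}:6
  |U|=8: {0,2,4,5,6,7,8,9}:9  {0,3,4,5,6,7,8,9}:18  {1,2,4,5,6,7,8,9}:3  {2,3,4,5,6,7,8,9}:9
  start at 0(a): 12
  start at 1(b): 36
  start at 3(u): 12
sum over floor = 60

60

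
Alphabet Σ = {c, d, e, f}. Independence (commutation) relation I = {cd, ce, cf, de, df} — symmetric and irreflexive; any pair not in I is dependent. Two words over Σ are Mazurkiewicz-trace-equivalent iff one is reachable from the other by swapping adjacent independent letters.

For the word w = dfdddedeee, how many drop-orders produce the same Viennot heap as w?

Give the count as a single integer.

0(d) covers ∅
1(f) covers ∅
2(d) covers 0:d
3(d) covers 2:d
4(d) covers 3:d
5(e) covers 1:f
6(d) covers 4:d
7(e) covers 5:e
8(e) covers 7:e
9(e) covers 8:e
floor of heap: 0:d, 1:f
completions by unplaced set U, small U first (add the entries for U minus each lowest piece of U):
  |U|=1: {6}:1  {9}:1
  |U|=2: {4,6}:1  {6,9}:2  {8,9}:1
  |U|=3: {3,4,6}:1  {4,6,9}:3  {6,8,9}:3  {7,8,9}:1
  |U|=4: {2,3,4,6}:1  {3,4,6,9}:4  {4,6,8,9}:6  {5,7,8,9}:1  {6,7,8,9}:4
  |U|=5: {0,2,3,4,6}:1  {1,5,7,8,9}:1  {2,3,4,6,9}:5  {3,4,6,8,9}:10  {4,6,7,8,9}:10  {5,6,7,8,9}:5
  |U|=6: {0,2,3,4,6,9}:6  {1,5,6,7,8,9}:6  {2,3,4,6,8,9}:15  {3,4,6,7,8,9}:20  {4,5,6,7,8,9}:15
  |U|=7: {0,2,3,4,6,8,9}:21  {1,4,5,6,7,8,9}:21  {2,3,4,6,7,8,9}:35  {3,4,5,6,7,8,9}:35
  |U|=8: {0,2,3,4,6,7,8,9}:56  {1,3,4,5,6,7,8,9}:56  {2,3,4,5,6,7,8,9}:70
  start at 0(d): 126
  start at 1(f): 126
sum over floor = 252

252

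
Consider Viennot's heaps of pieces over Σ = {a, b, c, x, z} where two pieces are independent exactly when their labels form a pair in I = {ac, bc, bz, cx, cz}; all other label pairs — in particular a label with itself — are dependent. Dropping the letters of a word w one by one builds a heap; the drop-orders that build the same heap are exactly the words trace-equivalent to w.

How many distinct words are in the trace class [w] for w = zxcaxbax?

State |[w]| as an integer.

0(z) covers ∅
1(x) covers 0:z
2(c) covers ∅
3(a) covers 1:x
4(x) covers 3:a
5(b) covers 4:x
6(a) covers 5:b
7(x) covers 6:a
floor of heap: 0:z, 2:c
completions by unplaced set U, small U first (add the entries for U minus each lowest piece of U):
  |U|=1: {2}:1  {7}:1
  |U|=2: {2,7}:2  {6,7}:1
  |U|=3: {2,6,7}:3  {5,6,7}:1
  |U|=4: {2,5,6,7}:4  {4,5,6,7}:1
  |U|=5: {2,4,5,6,7}:5  {3,4,5,6,7}:1
  |U|=6: {1,3,4,5,6,7}:1  {2,3,4,5,6,7}:6
  start at 0(z): 7
  start at 2(c): 1
sum over floor = 8

8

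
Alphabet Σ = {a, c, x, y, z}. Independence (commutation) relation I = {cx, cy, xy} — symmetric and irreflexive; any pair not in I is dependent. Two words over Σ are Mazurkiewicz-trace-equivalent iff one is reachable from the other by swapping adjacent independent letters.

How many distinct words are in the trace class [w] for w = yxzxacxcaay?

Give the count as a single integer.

6

drop 0:y onto floor
drop 1:x onto floor
drop 2:z onto {0:y, 1:x}
drop 3:x onto {2:z}
drop 4:a onto {3:x}
drop 5:c onto {4:a}
drop 6:x onto {4:a}
drop 7:c onto {5:c}
drop 8:a onto {6:x, 7:c}
drop 9:a onto {8:a}
drop 10:y onto {9:a}
ground layer = {0:y, 1:x}
drop-orders for the pieces not yet dropped (sum over which currently-grounded one goes next):
  1 to go: {10} 1
  2 to go: {9,10} 1
  3 to go: {8,9,10} 1
  4 to go: {6,8,9,10} 1  {7,8,9,10} 1
  5 to go: {5,7,8,9,10} 1  {6,7,8,9,10} 2
  6 to go: {5,6,7,8,9,10} 3
  7 to go: {4,5,6,7,8,9,10} 3
  8 to go: {3,4,5,6,7,8,9,10} 3
  9 to go: {2,3,4,5,6,7,8,9,10} 3
  if 0:y drops first: 3 orders
  if 1:x drops first: 3 orders
heap linearizations: 6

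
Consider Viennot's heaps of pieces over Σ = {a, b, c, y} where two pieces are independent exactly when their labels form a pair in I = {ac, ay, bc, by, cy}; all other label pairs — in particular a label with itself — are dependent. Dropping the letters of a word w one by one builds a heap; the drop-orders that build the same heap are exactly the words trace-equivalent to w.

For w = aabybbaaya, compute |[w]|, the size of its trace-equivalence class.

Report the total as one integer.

45

#0=a has no predecessor
#1=a depends on [0:a]
#2=b depends on [1:a]
#3=y has no predecessor
#4=b depends on [2:b]
#5=b depends on [4:b]
#6=a depends on [5:b]
#7=a depends on [6:a]
#8=y depends on [3:y]
#9=a depends on [7:a]
sources: [0:a, 3:y]
N(rest) = Σ N(rest − s) over sources s of rest; N(one piece) = 1:
  size 1 → [8]=1  [9]=1
  size 2 → [3,8]=1  [7,9]=1  [8,9]=2
  size 3 → [3,8,9]=3  [6,7,9]=1  [7,8,9]=3
  size 4 → [3,7,8,9]=6  [5,6,7,9]=1  [6,7,8,9]=4
  size 5 → [3,6,7,8,9]=10  [4,5,6,7,9]=1  [5,6,7,8,9]=5
  size 6 → [2,4,5,6,7,9]=1  [3,5,6,7,8,9]=15  [4,5,6,7,8,9]=6
  size 7 → [1,2,4,5,6,7,9]=1  [2,4,5,6,7,8,9]=7  [3,4,5,6,7,8,9]=21
  size 8 → [0,1,2,4,5,6,7,9]=1  [1,2,4,5,6,7,8,9]=8  [2,3,4,5,6,7,8,9]=28
  first=0(a) contributes 36
  first=3(y) contributes 9
|[w]| = 45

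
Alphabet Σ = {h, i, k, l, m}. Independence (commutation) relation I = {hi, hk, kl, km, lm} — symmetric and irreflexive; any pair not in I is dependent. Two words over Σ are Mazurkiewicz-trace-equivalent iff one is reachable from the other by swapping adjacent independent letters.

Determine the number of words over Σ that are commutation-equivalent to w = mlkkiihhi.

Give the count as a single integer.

162

drop 0:m onto floor
drop 1:l onto floor
drop 2:k onto floor
drop 3:k onto {2:k}
drop 4:i onto {0:m, 1:l, 3:k}
drop 5:i onto {4:i}
drop 6:h onto {0:m, 1:l}
drop 7:h onto {6:h}
drop 8:i onto {5:i}
ground layer = {0:m, 1:l, 2:k}
drop-orders for the pieces not yet dropped (sum over which currently-grounded one goes next):
  1 to go: {7} 1  {8} 1
  2 to go: {5,8} 1  {6,7} 1  {7,8} 2
  3 to go: {4,5,8} 1  {5,7,8} 3  {6,7,8} 3
  4 to go: {3,4,5,8} 1  {4,5,7,8} 4  {5,6,7,8} 6
  5 to go: {2,3,4,5,8} 1  {3,4,5,7,8} 5  {4,5,6,7,8} 10
  6 to go: {0,4,5,6,7,8} 10  {1,4,5,6,7,8} 10  {2,3,4,5,7,8} 6  {3,4,5,6,7,8} 15
  7 to go: {0,1,4,5,6,7,8} 20  {0,3,4,5,6,7,8} 25  {1,3,4,5,6,7,8} 25  {2,3,4,5,6,7,8} 21
  if 0:m drops first: 46 orders
  if 1:l drops first: 46 orders
  if 2:k drops first: 70 orders
heap linearizations: 162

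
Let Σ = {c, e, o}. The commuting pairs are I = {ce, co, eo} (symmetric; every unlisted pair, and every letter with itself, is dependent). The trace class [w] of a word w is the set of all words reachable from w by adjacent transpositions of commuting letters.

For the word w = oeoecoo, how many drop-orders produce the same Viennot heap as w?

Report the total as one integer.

105

0(o) covers ∅
1(e) covers ∅
2(o) covers 0:o
3(e) covers 1:e
4(c) covers ∅
5(o) covers 2:o
6(o) covers 5:o
floor of heap: 0:o, 1:e, 4:c
completions by unplaced set U, small U first (add the entries for U minus each lowest piece of U):
  |U|=1: {3}:1  {4}:1  {6}:1
  |U|=2: {1,3}:1  {3,4}:2  {3,6}:2  {4,6}:2  {5,6}:1
  |U|=3: {1,3,4}:3  {1,3,6}:3  {2,5,6}:1  {3,4,6}:6  {3,5,6}:3  {4,5,6}:3
  |U|=4: {0,2,5,6}:1  {1,3,4,6}:12  {1,3,5,6}:6  {2,3,5,6}:4  {2,4,5,6}:4  {3,4,5,6}:12
  |U|=5: {0,2,3,5,6}:5  {0,2,4,5,6}:5  {1,2,3,5,6}:10  {1,3,4,5,6}:30  {2,3,4,5,6}:20
  start at 0(o): 60
  start at 1(e): 30
  start at 4(c): 15
sum over floor = 105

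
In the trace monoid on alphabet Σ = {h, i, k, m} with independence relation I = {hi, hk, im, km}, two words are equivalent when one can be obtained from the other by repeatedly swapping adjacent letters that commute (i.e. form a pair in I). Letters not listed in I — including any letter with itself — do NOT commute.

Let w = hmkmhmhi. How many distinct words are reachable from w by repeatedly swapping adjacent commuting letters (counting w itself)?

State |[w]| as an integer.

0(h) covers ∅
1(m) covers 0:h
2(k) covers ∅
3(m) covers 1:m
4(h) covers 3:m
5(m) covers 4:h
6(h) covers 5:m
7(i) covers 2:k
floor of heap: 0:h, 2:k
completions by unplaced set U, small U first (add the entries for U minus each lowest piece of U):
  |U|=1: {6}:1  {7}:1
  |U|=2: {2,7}:1  {5,6}:1  {6,7}:2
  |U|=3: {2,6,7}:3  {4,5,6}:1  {5,6,7}:3
  |U|=4: {2,5,6,7}:6  {3,4,5,6}:1  {4,5,6,7}:4
  |U|=5: {1,3,4,5,6}:1  {2,4,5,6,7}:10  {3,4,5,6,7}:5
  |U|=6: {0,1,3,4,5,6}:1  {1,3,4,5,6,7}:6  {2,3,4,5,6,7}:15
  start at 0(h): 21
  start at 2(k): 7
sum over floor = 28

28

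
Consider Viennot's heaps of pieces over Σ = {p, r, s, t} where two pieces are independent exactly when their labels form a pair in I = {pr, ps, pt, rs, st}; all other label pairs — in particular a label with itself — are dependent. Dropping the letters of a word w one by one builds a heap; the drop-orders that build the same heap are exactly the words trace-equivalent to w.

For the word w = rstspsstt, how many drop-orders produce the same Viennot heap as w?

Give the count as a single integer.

630

#0=r has no predecessor
#1=s has no predecessor
#2=t depends on [0:r]
#3=s depends on [1:s]
#4=p has no predecessor
#5=s depends on [3:s]
#6=s depends on [5:s]
#7=t depends on [2:t]
#8=t depends on [7:t]
sources: [0:r, 1:s, 4:p]
N(rest) = Σ N(rest − s) over sources s of rest; N(one piece) = 1:
  size 1 → [4]=1  [6]=1  [8]=1
  size 2 → [4,6]=2  [4,8]=2  [5,6]=1  [6,8]=2  [7,8]=1
  size 3 → [2,7,8]=1  [3,5,6]=1  [4,5,6]=3  [4,6,8]=6  [4,7,8]=3  [5,6,8]=3  [6,7,8]=3
  size 4 → [0,2,7,8]=1  [1,3,5,6]=1  [2,4,7,8]=4  [2,6,7,8]=4  [3,4,5,6]=4  [3,5,6,8]=4  [4,5,6,8]=12  [4,6,7,8]=12  [5,6,7,8]=6
  size 5 → [0,2,4,7,8]=5  [0,2,6,7,8]=5  [1,3,4,5,6]=5  [1,3,5,6,8]=5  [2,4,6,7,8]=20  [2,5,6,7,8]=10  [3,4,5,6,8]=20  [3,5,6,7,8]=10  [4,5,6,7,8]=30
  size 6 → [0,2,4,6,7,8]=30  [0,2,5,6,7,8]=15  [1,3,4,5,6,8]=30  [1,3,5,6,7,8]=15  [2,3,5,6,7,8]=20  [2,4,5,6,7,8]=60  [3,4,5,6,7,8]=60
  size 7 → [0,2,3,5,6,7,8]=35  [0,2,4,5,6,7,8]=105  [1,2,3,5,6,7,8]=35  [1,3,4,5,6,7,8]=105  [2,3,4,5,6,7,8]=140
  first=0(r) contributes 280
  first=1(s) contributes 280
  first=4(p) contributes 70
|[w]| = 630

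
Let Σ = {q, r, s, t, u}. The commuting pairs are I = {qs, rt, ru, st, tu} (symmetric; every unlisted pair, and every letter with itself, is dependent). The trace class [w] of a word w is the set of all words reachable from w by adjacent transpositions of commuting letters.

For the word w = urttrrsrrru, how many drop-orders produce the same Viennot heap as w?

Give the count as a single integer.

880

0(u) covers ∅
1(r) covers ∅
2(t) covers ∅
3(t) covers 2:t
4(r) covers 1:r
5(r) covers 4:r
6(s) covers 0:u, 5:r
7(r) covers 6:s
8(r) covers 7:r
9(r) covers 8:r
10(u) covers 6:s
floor of heap: 0:u, 1:r, 2:t
completions by unplaced set U, small U first (add the entries for U minus each lowest piece of U):
  |U|=1: {3}:1  {9}:1  {10}:1
  |U|=2: {2,3}:1  {3,9}:2  {3,10}:2  {8,9}:1  {9,10}:2
  |U|=3: {2,3,9}:3  {2,3,10}:3  {3,8,9}:3  {3,9,10}:6  {7,8,9}:1  {8,9,10}:3
  |U|=4: {2,3,8,9}:6  {2,3,9,10}:12  {3,7,8,9}:4  {3,8,9,10}:12  {7,8,9,10}:4
  |U|=5: {2,3,7,8,9}:10  {2,3,8,9,10}:30  {3,7,8,9,10}:20  {6,7,8,9,10}:4
  |U|=6: {0,6,7,8,9,10}:4  {2,3,7,8,9,10}:60  {3,6,7,8,9,10}:24  {5,6,7,8,9,10}:4
  |U|=7: {0,3,6,7,8,9,10}:28  {0,5,6,7,8,9,10}:8  {2,3,6,7,8,9,10}:84  {3,5,6,7,8,9,10}:28  {4,5,6,7,8,9,10}:4
  |U|=8: {0,2,3,6,7,8,9,10}:112  {0,3,5,6,7,8,9,10}:64  {0,4,5,6,7,8,9,10}:12  {1,4,5,6,7,8,9,10}:4  {2,3,5,6,7,8,9,10}:112  {3,4,5,6,7,8,9,10}:32
  |U|=9: {0,1,4,5,6,7,8,9,10}:16  {0,2,3,5,6,7,8,9,10}:288  {0,3,4,5,6,7,8,9,10}:108  {1,3,4,5,6,7,8,9,10}:36  {2,3,4,5,6,7,8,9,10}:144
  start at 0(u): 180
  start at 1(r): 540
  start at 2(t): 160
sum over floor = 880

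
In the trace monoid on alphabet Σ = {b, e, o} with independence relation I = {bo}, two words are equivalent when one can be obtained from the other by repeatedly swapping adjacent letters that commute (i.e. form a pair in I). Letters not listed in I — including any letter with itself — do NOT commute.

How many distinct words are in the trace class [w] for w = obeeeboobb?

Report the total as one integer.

#0=o has no predecessor
#1=b has no predecessor
#2=e depends on [0:o, 1:b]
#3=e depends on [2:e]
#4=e depends on [3:e]
#5=b depends on [4:e]
#6=o depends on [4:e]
#7=o depends on [6:o]
#8=b depends on [5:b]
#9=b depends on [8:b]
sources: [0:o, 1:b]
N(rest) = Σ N(rest − s) over sources s of rest; N(one piece) = 1:
  size 1 → [7]=1  [9]=1
  size 2 → [6,7]=1  [7,9]=2  [8,9]=1
  size 3 → [5,8,9]=1  [6,7,9]=3  [7,8,9]=3
  size 4 → [5,7,8,9]=4  [6,7,8,9]=6
  size 5 → [5,6,7,8,9]=10
  size 6 → [4,5,6,7,8,9]=10
  size 7 → [3,4,5,6,7,8,9]=10
  size 8 → [2,3,4,5,6,7,8,9]=10
  first=0(o) contributes 10
  first=1(b) contributes 10
|[w]| = 20

20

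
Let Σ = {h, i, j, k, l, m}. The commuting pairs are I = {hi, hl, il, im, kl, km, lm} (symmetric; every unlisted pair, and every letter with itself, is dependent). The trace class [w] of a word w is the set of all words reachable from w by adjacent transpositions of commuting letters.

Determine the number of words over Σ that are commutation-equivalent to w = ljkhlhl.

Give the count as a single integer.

0(l) covers ∅
1(j) covers 0:l
2(k) covers 1:j
3(h) covers 2:k
4(l) covers 1:j
5(h) covers 3:h
6(l) covers 4:l
floor of heap: 0:l
completions by unplaced set U, small U first (add the entries for U minus each lowest piece of U):
  |U|=1: {5}:1  {6}:1
  |U|=2: {3,5}:1  {4,6}:1  {5,6}:2
  |U|=3: {2,3,5}:1  {3,5,6}:3  {4,5,6}:3
  |U|=4: {2,3,5,6}:4  {3,4,5,6}:6
  |U|=5: {2,3,4,5,6}:10
  start at 0(l): 10

10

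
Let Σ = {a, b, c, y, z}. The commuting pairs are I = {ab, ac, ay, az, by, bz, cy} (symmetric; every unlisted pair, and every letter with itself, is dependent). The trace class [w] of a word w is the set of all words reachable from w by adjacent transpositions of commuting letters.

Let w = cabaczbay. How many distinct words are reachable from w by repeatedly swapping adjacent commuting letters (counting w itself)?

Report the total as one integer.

252

piece 0:c — minimal
piece 1:a — minimal
piece 2:b rests on {0:c}
piece 3:a rests on {1:a}
piece 4:c rests on {2:b}
piece 5:z rests on {4:c}
piece 6:b rests on {4:c}
piece 7:a rests on {3:a}
piece 8:y rests on {5:z}
minimal pieces: {0:c, 1:a}
ways to finish when only these pieces remain (= sum over removing one remaining piece with nothing left below it):
  1 left: {6}→1  {7}→1  {8}→1
  2 left: {3,7}→1  {5,8}→1  {6,7}→2  {6,8}→2  {7,8}→2
  3 left: {1,3,7}→1  {3,6,7}→3  {3,7,8}→3  {5,6,8}→3  {5,7,8}→3  {6,7,8}→6
  4 left: {1,3,6,7}→4  {1,3,7,8}→4  {3,5,7,8}→6  {3,6,7,8}→12  {4,5,6,8}→3  {5,6,7,8}→12
  5 left: {1,3,5,7,8}→10  {1,3,6,7,8}→20  {2,4,5,6,8}→3  {3,5,6,7,8}→30  {4,5,6,7,8}→15
  6 left: {0,2,4,5,6,8}→3  {1,3,5,6,7,8}→60  {2,4,5,6,7,8}→18  {3,4,5,6,7,8}→45
  7 left: {0,2,4,5,6,7,8}→21  {1,3,4,5,6,7,8}→105  {2,3,4,5,6,7,8}→63
  placing 0:c first → 168 extensions
  placing 1:a first → 84 extensions
total linear extensions = 252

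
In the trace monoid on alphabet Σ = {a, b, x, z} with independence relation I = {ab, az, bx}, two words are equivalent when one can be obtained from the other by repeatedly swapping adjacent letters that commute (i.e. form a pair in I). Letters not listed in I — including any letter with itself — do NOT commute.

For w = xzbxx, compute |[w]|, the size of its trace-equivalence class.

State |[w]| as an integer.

piece 0:x — minimal
piece 1:z rests on {0:x}
piece 2:b rests on {1:z}
piece 3:x rests on {1:z}
piece 4:x rests on {3:x}
minimal pieces: {0:x}
ways to finish when only these pieces remain (= sum over removing one remaining piece with nothing left below it):
  1 left: {2}→1  {4}→1
  2 left: {2,4}→2  {3,4}→1
  3 left: {2,3,4}→3
  placing 0:x first → 3 extensions

3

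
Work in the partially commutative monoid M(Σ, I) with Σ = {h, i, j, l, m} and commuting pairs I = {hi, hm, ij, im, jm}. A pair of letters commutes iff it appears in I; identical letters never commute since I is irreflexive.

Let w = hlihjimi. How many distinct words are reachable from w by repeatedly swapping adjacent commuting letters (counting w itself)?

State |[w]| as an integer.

60

drop 0:h onto floor
drop 1:l onto {0:h}
drop 2:i onto {1:l}
drop 3:h onto {1:l}
drop 4:j onto {3:h}
drop 5:i onto {2:i}
drop 6:m onto {1:l}
drop 7:i onto {5:i}
ground layer = {0:h}
drop-orders for the pieces not yet dropped (sum over which currently-grounded one goes next):
  1 to go: {4} 1  {6} 1  {7} 1
  2 to go: {3,4} 1  {4,6} 2  {4,7} 2  {5,7} 1  {6,7} 2
  3 to go: {2,5,7} 1  {3,4,6} 3  {3,4,7} 3  {4,5,7} 3  {4,6,7} 6  {5,6,7} 3
  4 to go: {2,4,5,7} 4  {2,5,6,7} 4  {3,4,5,7} 6  {3,4,6,7} 12  {4,5,6,7} 12
  5 to go: {2,3,4,5,7} 10  {2,4,5,6,7} 20  {3,4,5,6,7} 30
  6 to go: {2,3,4,5,6,7} 60
  if 0:h drops first: 60 orders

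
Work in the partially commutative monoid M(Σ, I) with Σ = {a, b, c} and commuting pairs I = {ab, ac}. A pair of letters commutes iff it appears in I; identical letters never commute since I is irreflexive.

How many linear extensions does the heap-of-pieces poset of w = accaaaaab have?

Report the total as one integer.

piece 0:a — minimal
piece 1:c — minimal
piece 2:c rests on {1:c}
piece 3:a rests on {0:a}
piece 4:a rests on {3:a}
piece 5:a rests on {4:a}
piece 6:a rests on {5:a}
piece 7:a rests on {6:a}
piece 8:b rests on {2:c}
minimal pieces: {0:a, 1:c}
ways to finish when only these pieces remain (= sum over removing one remaining piece with nothing left below it):
  1 left: {7}→1  {8}→1
  2 left: {2,8}→1  {6,7}→1  {7,8}→2
  3 left: {1,2,8}→1  {2,7,8}→3  {5,6,7}→1  {6,7,8}→3
  4 left: {1,2,7,8}→4  {2,6,7,8}→6  {4,5,6,7}→1  {5,6,7,8}→4
  5 left: {1,2,6,7,8}→10  {2,5,6,7,8}→10  {3,4,5,6,7}→1  {4,5,6,7,8}→5
  6 left: {0,3,4,5,6,7}→1  {1,2,5,6,7,8}→20  {2,4,5,6,7,8}→15  {3,4,5,6,7,8}→6
  7 left: {0,3,4,5,6,7,8}→7  {1,2,4,5,6,7,8}→35  {2,3,4,5,6,7,8}→21
  placing 0:a first → 56 extensions
  placing 1:c first → 28 extensions
total linear extensions = 84

84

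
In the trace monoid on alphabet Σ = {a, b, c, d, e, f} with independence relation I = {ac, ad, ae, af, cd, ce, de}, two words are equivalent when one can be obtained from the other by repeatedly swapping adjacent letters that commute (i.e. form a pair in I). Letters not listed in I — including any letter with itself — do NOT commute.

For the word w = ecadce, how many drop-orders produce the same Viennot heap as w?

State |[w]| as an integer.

180

#0=e has no predecessor
#1=c has no predecessor
#2=a has no predecessor
#3=d has no predecessor
#4=c depends on [1:c]
#5=e depends on [0:e]
sources: [0:e, 1:c, 2:a, 3:d]
N(rest) = Σ N(rest − s) over sources s of rest; N(one piece) = 1:
  size 1 → [2]=1  [3]=1  [4]=1  [5]=1
  size 2 → [0,5]=1  [1,4]=1  [2,3]=2  [2,4]=2  [2,5]=2  [3,4]=2  [3,5]=2  [4,5]=2
  size 3 → [0,2,5]=3  [0,3,5]=3  [0,4,5]=3  [1,2,4]=3  [1,3,4]=3  [1,4,5]=3  [2,3,4]=6  [2,3,5]=6  [2,4,5]=6  [3,4,5]=6
  size 4 → [0,1,4,5]=6  [0,2,3,5]=12  [0,2,4,5]=12  [0,3,4,5]=12  [1,2,3,4]=12  [1,2,4,5]=12  [1,3,4,5]=12  [2,3,4,5]=24
  first=0(e) contributes 60
  first=1(c) contributes 60
  first=2(a) contributes 30
  first=3(d) contributes 30
|[w]| = 180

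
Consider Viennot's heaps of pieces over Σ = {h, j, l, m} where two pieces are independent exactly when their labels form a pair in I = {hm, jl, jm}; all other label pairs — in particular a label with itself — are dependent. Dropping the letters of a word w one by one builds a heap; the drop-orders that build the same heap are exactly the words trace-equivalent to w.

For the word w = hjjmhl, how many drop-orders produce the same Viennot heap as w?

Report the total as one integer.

5

0(h) covers ∅
1(j) covers 0:h
2(j) covers 1:j
3(m) covers ∅
4(h) covers 2:j
5(l) covers 3:m, 4:h
floor of heap: 0:h, 3:m
completions by unplaced set U, small U first (add the entries for U minus each lowest piece of U):
  |U|=1: {5}:1
  |U|=2: {3,5}:1  {4,5}:1
  |U|=3: {2,4,5}:1  {3,4,5}:2
  |U|=4: {1,2,4,5}:1  {2,3,4,5}:3
  start at 0(h): 4
  start at 3(m): 1
sum over floor = 5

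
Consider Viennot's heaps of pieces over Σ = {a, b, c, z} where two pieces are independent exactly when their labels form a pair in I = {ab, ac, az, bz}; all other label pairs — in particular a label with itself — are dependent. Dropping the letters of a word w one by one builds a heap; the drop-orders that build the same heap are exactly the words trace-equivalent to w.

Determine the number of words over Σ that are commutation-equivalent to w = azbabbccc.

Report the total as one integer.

0(a) covers ∅
1(z) covers ∅
2(b) covers ∅
3(a) covers 0:a
4(b) covers 2:b
5(b) covers 4:b
6(c) covers 1:z, 5:b
7(c) covers 6:c
8(c) covers 7:c
floor of heap: 0:a, 1:z, 2:b
completions by unplaced set U, small U first (add the entries for U minus each lowest piece of U):
  |U|=1: {3}:1  {8}:1
  |U|=2: {0,3}:1  {3,8}:2  {7,8}:1
  |U|=3: {0,3,8}:3  {3,7,8}:3  {6,7,8}:1
  |U|=4: {0,3,7,8}:6  {1,6,7,8}:1  {3,6,7,8}:4  {5,6,7,8}:1
  |U|=5: {0,3,6,7,8}:10  {1,3,6,7,8}:5  {1,5,6,7,8}:2  {3,5,6,7,8}:5  {4,5,6,7,8}:1
  |U|=6: {0,1,3,6,7,8}:15  {0,3,5,6,7,8}:15  {1,3,5,6,7,8}:12  {1,4,5,6,7,8}:3  {2,4,5,6,7,8}:1  {3,4,5,6,7,8}:6
  |U|=7: {0,1,3,5,6,7,8}:42  {0,3,4,5,6,7,8}:21  {1,2,4,5,6,7,8}:4  {1,3,4,5,6,7,8}:21  {2,3,4,5,6,7,8}:7
  start at 0(a): 32
  start at 1(z): 28
  start at 2(b): 84
sum over floor = 144

144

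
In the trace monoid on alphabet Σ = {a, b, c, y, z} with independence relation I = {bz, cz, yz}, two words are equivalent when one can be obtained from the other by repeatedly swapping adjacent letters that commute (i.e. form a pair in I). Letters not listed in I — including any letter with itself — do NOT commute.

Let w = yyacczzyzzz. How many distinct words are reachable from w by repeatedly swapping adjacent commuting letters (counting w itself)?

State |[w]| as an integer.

0(y) covers ∅
1(y) covers 0:y
2(a) covers 1:y
3(c) covers 2:a
4(c) covers 3:c
5(z) covers 2:a
6(z) covers 5:z
7(y) covers 4:c
8(z) covers 6:z
9(z) covers 8:z
10(z) covers 9:z
floor of heap: 0:y
completions by unplaced set U, small U first (add the entries for U minus each lowest piece of U):
  |U|=1: {7}:1  {10}:1
  |U|=2: {4,7}:1  {7,10}:2  {9,10}:1
  |U|=3: {3,4,7}:1  {4,7,10}:3  {7,9,10}:3  {8,9,10}:1
  |U|=4: {3,4,7,10}:4  {4,7,9,10}:6  {6,8,9,10}:1  {7,8,9,10}:4
  |U|=5: {3,4,7,9,10}:10  {4,7,8,9,10}:10  {5,6,8,9,10}:1  {6,7,8,9,10}:5
  |U|=6: {3,4,7,8,9,10}:20  {4,6,7,8,9,10}:15  {5,6,7,8,9,10}:6
  |U|=7: {3,4,6,7,8,9,10}:35  {4,5,6,7,8,9,10}:21
  |U|=8: {3,4,5,6,7,8,9,10}:56
  |U|=9: {2,3,4,5,6,7,8,9,10}:56
  start at 0(y): 56

56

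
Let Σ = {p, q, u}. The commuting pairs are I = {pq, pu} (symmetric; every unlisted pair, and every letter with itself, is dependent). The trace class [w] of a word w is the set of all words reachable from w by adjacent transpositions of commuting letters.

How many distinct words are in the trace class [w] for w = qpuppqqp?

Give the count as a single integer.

0(q) covers ∅
1(p) covers ∅
2(u) covers 0:q
3(p) covers 1:p
4(p) covers 3:p
5(q) covers 2:u
6(q) covers 5:q
7(p) covers 4:p
floor of heap: 0:q, 1:p
completions by unplaced set U, small U first (add the entries for U minus each lowest piece of U):
  |U|=1: {6}:1  {7}:1
  |U|=2: {4,7}:1  {5,6}:1  {6,7}:2
  |U|=3: {2,5,6}:1  {3,4,7}:1  {4,6,7}:3  {5,6,7}:3
  |U|=4: {0,2,5,6}:1  {1,3,4,7}:1  {2,5,6,7}:4  {3,4,6,7}:4  {4,5,6,7}:6
  |U|=5: {0,2,5,6,7}:5  {1,3,4,6,7}:5  {2,4,5,6,7}:10  {3,4,5,6,7}:10
  |U|=6: {0,2,4,5,6,7}:15  {1,3,4,5,6,7}:15  {2,3,4,5,6,7}:20
  start at 0(q): 35
  start at 1(p): 35
sum over floor = 70

70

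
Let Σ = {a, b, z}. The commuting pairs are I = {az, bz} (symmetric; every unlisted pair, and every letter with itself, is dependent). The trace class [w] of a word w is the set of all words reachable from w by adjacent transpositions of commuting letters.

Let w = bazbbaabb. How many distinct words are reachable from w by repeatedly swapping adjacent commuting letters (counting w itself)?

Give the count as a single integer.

9

#0=b has no predecessor
#1=a depends on [0:b]
#2=z has no predecessor
#3=b depends on [1:a]
#4=b depends on [3:b]
#5=a depends on [4:b]
#6=a depends on [5:a]
#7=b depends on [6:a]
#8=b depends on [7:b]
sources: [0:b, 2:z]
N(rest) = Σ N(rest − s) over sources s of rest; N(one piece) = 1:
  size 1 → [2]=1  [8]=1
  size 2 → [2,8]=2  [7,8]=1
  size 3 → [2,7,8]=3  [6,7,8]=1
  size 4 → [2,6,7,8]=4  [5,6,7,8]=1
  size 5 → [2,5,6,7,8]=5  [4,5,6,7,8]=1
  size 6 → [2,4,5,6,7,8]=6  [3,4,5,6,7,8]=1
  size 7 → [1,3,4,5,6,7,8]=1  [2,3,4,5,6,7,8]=7
  first=0(b) contributes 8
  first=2(z) contributes 1
|[w]| = 9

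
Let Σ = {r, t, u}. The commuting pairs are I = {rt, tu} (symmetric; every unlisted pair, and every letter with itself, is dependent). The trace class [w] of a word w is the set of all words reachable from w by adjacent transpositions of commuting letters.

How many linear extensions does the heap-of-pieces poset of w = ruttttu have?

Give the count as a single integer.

#0=r has no predecessor
#1=u depends on [0:r]
#2=t has no predecessor
#3=t depends on [2:t]
#4=t depends on [3:t]
#5=t depends on [4:t]
#6=u depends on [1:u]
sources: [0:r, 2:t]
N(rest) = Σ N(rest − s) over sources s of rest; N(one piece) = 1:
  size 1 → [5]=1  [6]=1
  size 2 → [1,6]=1  [4,5]=1  [5,6]=2
  size 3 → [0,1,6]=1  [1,5,6]=3  [3,4,5]=1  [4,5,6]=3
  size 4 → [0,1,5,6]=4  [1,4,5,6]=6  [2,3,4,5]=1  [3,4,5,6]=4
  size 5 → [0,1,4,5,6]=10  [1,3,4,5,6]=10  [2,3,4,5,6]=5
  first=0(r) contributes 15
  first=2(t) contributes 20
|[w]| = 35

35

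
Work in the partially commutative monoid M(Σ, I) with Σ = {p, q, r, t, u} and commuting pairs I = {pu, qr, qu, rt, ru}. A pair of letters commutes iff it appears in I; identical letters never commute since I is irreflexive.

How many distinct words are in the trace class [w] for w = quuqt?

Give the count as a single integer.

6

0(q) covers ∅
1(u) covers ∅
2(u) covers 1:u
3(q) covers 0:q
4(t) covers 2:u, 3:q
floor of heap: 0:q, 1:u
completions by unplaced set U, small U first (add the entries for U minus each lowest piece of U):
  |U|=1: {4}:1
  |U|=2: {2,4}:1  {3,4}:1
  |U|=3: {0,3,4}:1  {1,2,4}:1  {2,3,4}:2
  start at 0(q): 3
  start at 1(u): 3
sum over floor = 6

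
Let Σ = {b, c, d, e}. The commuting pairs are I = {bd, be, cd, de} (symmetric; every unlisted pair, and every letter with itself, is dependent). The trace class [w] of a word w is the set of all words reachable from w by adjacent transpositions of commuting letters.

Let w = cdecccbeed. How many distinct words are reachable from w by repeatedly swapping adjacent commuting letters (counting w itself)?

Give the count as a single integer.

piece 0:c — minimal
piece 1:d — minimal
piece 2:e rests on {0:c}
piece 3:c rests on {2:e}
piece 4:c rests on {3:c}
piece 5:c rests on {4:c}
piece 6:b rests on {5:c}
piece 7:e rests on {5:c}
piece 8:e rests on {7:e}
piece 9:d rests on {1:d}
minimal pieces: {0:c, 1:d}
ways to finish when only these pieces remain (= sum over removing one remaining piece with nothing left below it):
  1 left: {6}→1  {8}→1  {9}→1
  2 left: {1,9}→1  {6,8}→2  {6,9}→2  {7,8}→1  {8,9}→2
  3 left: {1,6,9}→3  {1,8,9}→3  {6,7,8}→3  {6,8,9}→6  {7,8,9}→3
  4 left: {1,6,8,9}→12  {1,7,8,9}→6  {5,6,7,8}→3  {6,7,8,9}→12
  5 left: {1,6,7,8,9}→30  {4,5,6,7,8}→3  {5,6,7,8,9}→15
  6 left: {1,5,6,7,8,9}→45  {3,4,5,6,7,8}→3  {4,5,6,7,8,9}→18
  7 left: {1,4,5,6,7,8,9}→63  {2,3,4,5,6,7,8}→3  {3,4,5,6,7,8,9}→21
  8 left: {0,2,3,4,5,6,7,8}→3  {1,3,4,5,6,7,8,9}→84  {2,3,4,5,6,7,8,9}→24
  placing 0:c first → 108 extensions
  placing 1:d first → 27 extensions
total linear extensions = 135

135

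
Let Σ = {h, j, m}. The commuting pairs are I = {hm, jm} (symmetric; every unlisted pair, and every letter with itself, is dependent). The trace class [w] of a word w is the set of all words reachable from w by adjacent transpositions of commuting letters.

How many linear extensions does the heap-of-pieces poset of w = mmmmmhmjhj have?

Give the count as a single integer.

210

piece 0:m — minimal
piece 1:m rests on {0:m}
piece 2:m rests on {1:m}
piece 3:m rests on {2:m}
piece 4:m rests on {3:m}
piece 5:h — minimal
piece 6:m rests on {4:m}
piece 7:j rests on {5:h}
piece 8:h rests on {7:j}
piece 9:j rests on {8:h}
minimal pieces: {0:m, 5:h}
ways to finish when only these pieces remain (= sum over removing one remaining piece with nothing left below it):
  1 left: {6}→1  {9}→1
  2 left: {4,6}→1  {6,9}→2  {8,9}→1
  3 left: {3,4,6}→1  {4,6,9}→3  {6,8,9}→3  {7,8,9}→1
  4 left: {2,3,4,6}→1  {3,4,6,9}→4  {4,6,8,9}→6  {5,7,8,9}→1  {6,7,8,9}→4
  5 left: {1,2,3,4,6}→1  {2,3,4,6,9}→5  {3,4,6,8,9}→10  {4,6,7,8,9}→10  {5,6,7,8,9}→5
  6 left: {0,1,2,3,4,6}→1  {1,2,3,4,6,9}→6  {2,3,4,6,8,9}→15  {3,4,6,7,8,9}→20  {4,5,6,7,8,9}→15
  7 left: {0,1,2,3,4,6,9}→7  {1,2,3,4,6,8,9}→21  {2,3,4,6,7,8,9}→35  {3,4,5,6,7,8,9}→35
  8 left: {0,1,2,3,4,6,8,9}→28  {1,2,3,4,6,7,8,9}→56  {2,3,4,5,6,7,8,9}→70
  placing 0:m first → 126 extensions
  placing 5:h first → 84 extensions
total linear extensions = 210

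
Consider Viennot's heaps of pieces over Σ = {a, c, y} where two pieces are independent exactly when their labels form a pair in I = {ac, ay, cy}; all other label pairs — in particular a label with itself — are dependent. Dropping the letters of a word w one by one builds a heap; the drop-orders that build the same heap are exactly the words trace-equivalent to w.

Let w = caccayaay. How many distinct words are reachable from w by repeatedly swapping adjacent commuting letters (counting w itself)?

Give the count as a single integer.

#0=c has no predecessor
#1=a has no predecessor
#2=c depends on [0:c]
#3=c depends on [2:c]
#4=a depends on [1:a]
#5=y has no predecessor
#6=a depends on [4:a]
#7=a depends on [6:a]
#8=y depends on [5:y]
sources: [0:c, 1:a, 5:y]
N(rest) = Σ N(rest − s) over sources s of rest; N(one piece) = 1:
  size 1 → [3]=1  [7]=1  [8]=1
  size 2 → [2,3]=1  [3,7]=2  [3,8]=2  [5,8]=1  [6,7]=1  [7,8]=2
  size 3 → [0,2,3]=1  [2,3,7]=3  [2,3,8]=3  [3,5,8]=3  [3,6,7]=3  [3,7,8]=6  [4,6,7]=1  [5,7,8]=3  [6,7,8]=3
  size 4 → [0,2,3,7]=4  [0,2,3,8]=4  [1,4,6,7]=1  [2,3,5,8]=6  [2,3,6,7]=6  [2,3,7,8]=12  [3,4,6,7]=4  [3,5,7,8]=12  [3,6,7,8]=12  [4,6,7,8]=4  [5,6,7,8]=6
  size 5 → [0,2,3,5,8]=10  [0,2,3,6,7]=10  [0,2,3,7,8]=20  [1,3,4,6,7]=5  [1,4,6,7,8]=5  [2,3,4,6,7]=10  [2,3,5,7,8]=30  [2,3,6,7,8]=30  [3,4,6,7,8]=20  [3,5,6,7,8]=30  [4,5,6,7,8]=10
  size 6 → [0,2,3,4,6,7]=20  [0,2,3,5,7,8]=60  [0,2,3,6,7,8]=60  [1,2,3,4,6,7]=15  [1,3,4,6,7,8]=30  [1,4,5,6,7,8]=15  [2,3,4,6,7,8]=60  [2,3,5,6,7,8]=90  [3,4,5,6,7,8]=60
  size 7 → [0,1,2,3,4,6,7]=35  [0,2,3,4,6,7,8]=140  [0,2,3,5,6,7,8]=210  [1,2,3,4,6,7,8]=105  [1,3,4,5,6,7,8]=105  [2,3,4,5,6,7,8]=210
  first=0(c) contributes 420
  first=1(a) contributes 560
  first=5(y) contributes 280
|[w]| = 1260

1260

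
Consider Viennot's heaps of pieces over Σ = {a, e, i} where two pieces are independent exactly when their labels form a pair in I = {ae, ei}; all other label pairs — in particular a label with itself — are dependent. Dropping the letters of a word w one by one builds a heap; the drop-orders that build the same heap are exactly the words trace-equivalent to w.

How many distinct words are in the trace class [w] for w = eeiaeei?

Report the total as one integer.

35

0(e) covers ∅
1(e) covers 0:e
2(i) covers ∅
3(a) covers 2:i
4(e) covers 1:e
5(e) covers 4:e
6(i) covers 3:a
floor of heap: 0:e, 2:i
completions by unplaced set U, small U first (add the entries for U minus each lowest piece of U):
  |U|=1: {5}:1  {6}:1
  |U|=2: {3,6}:1  {4,5}:1  {5,6}:2
  |U|=3: {1,4,5}:1  {2,3,6}:1  {3,5,6}:3  {4,5,6}:3
  |U|=4: {0,1,4,5}:1  {1,4,5,6}:4  {2,3,5,6}:4  {3,4,5,6}:6
  |U|=5: {0,1,4,5,6}:5  {1,3,4,5,6}:10  {2,3,4,5,6}:10
  start at 0(e): 20
  start at 2(i): 15
sum over floor = 35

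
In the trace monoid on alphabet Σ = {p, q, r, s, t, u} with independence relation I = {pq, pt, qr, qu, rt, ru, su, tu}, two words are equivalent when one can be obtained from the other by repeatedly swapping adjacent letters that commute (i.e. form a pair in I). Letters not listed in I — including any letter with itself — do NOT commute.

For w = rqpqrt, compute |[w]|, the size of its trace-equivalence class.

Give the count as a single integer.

20

drop 0:r onto floor
drop 1:q onto floor
drop 2:p onto {0:r}
drop 3:q onto {1:q}
drop 4:r onto {2:p}
drop 5:t onto {3:q}
ground layer = {0:r, 1:q}
drop-orders for the pieces not yet dropped (sum over which currently-grounded one goes next):
  1 to go: {4} 1  {5} 1
  2 to go: {2,4} 1  {3,5} 1  {4,5} 2
  3 to go: {0,2,4} 1  {1,3,5} 1  {2,4,5} 3  {3,4,5} 3
  4 to go: {0,2,4,5} 4  {1,3,4,5} 4  {2,3,4,5} 6
  if 0:r drops first: 10 orders
  if 1:q drops first: 10 orders
heap linearizations: 20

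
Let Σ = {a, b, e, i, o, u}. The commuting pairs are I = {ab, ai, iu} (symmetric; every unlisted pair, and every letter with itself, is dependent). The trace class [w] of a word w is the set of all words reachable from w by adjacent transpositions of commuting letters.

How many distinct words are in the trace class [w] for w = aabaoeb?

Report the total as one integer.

#0=a has no predecessor
#1=a depends on [0:a]
#2=b has no predecessor
#3=a depends on [1:a]
#4=o depends on [2:b, 3:a]
#5=e depends on [4:o]
#6=b depends on [5:e]
sources: [0:a, 2:b]
N(rest) = Σ N(rest − s) over sources s of rest; N(one piece) = 1:
  size 1 → [6]=1
  size 2 → [5,6]=1
  size 3 → [4,5,6]=1
  size 4 → [2,4,5,6]=1  [3,4,5,6]=1
  size 5 → [1,3,4,5,6]=1  [2,3,4,5,6]=2
  first=0(a) contributes 3
  first=2(b) contributes 1
|[w]| = 4

4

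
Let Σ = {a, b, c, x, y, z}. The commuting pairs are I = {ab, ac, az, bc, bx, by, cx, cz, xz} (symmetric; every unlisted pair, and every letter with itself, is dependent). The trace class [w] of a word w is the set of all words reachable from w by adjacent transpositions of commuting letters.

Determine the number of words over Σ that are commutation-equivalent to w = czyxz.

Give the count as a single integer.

0(c) covers ∅
1(z) covers ∅
2(y) covers 0:c, 1:z
3(x) covers 2:y
4(z) covers 2:y
floor of heap: 0:c, 1:z
completions by unplaced set U, small U first (add the entries for U minus each lowest piece of U):
  |U|=1: {3}:1  {4}:1
  |U|=2: {3,4}:2
  |U|=3: {2,3,4}:2
  start at 0(c): 2
  start at 1(z): 2
sum over floor = 4

4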